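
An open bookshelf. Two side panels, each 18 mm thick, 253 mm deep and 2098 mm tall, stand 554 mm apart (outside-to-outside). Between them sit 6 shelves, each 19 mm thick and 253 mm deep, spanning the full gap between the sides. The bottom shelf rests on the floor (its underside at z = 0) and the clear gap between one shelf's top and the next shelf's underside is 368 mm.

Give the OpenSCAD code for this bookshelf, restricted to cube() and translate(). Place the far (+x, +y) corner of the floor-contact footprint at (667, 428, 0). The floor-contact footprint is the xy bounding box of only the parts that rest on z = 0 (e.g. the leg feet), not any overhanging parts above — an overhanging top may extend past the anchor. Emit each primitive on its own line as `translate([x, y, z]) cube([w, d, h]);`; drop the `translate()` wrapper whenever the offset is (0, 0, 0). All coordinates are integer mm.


translate([113, 175, 0]) cube([18, 253, 2098]);
translate([649, 175, 0]) cube([18, 253, 2098]);
translate([131, 175, 0]) cube([518, 253, 19]);
translate([131, 175, 387]) cube([518, 253, 19]);
translate([131, 175, 774]) cube([518, 253, 19]);
translate([131, 175, 1161]) cube([518, 253, 19]);
translate([131, 175, 1548]) cube([518, 253, 19]);
translate([131, 175, 1935]) cube([518, 253, 19]);


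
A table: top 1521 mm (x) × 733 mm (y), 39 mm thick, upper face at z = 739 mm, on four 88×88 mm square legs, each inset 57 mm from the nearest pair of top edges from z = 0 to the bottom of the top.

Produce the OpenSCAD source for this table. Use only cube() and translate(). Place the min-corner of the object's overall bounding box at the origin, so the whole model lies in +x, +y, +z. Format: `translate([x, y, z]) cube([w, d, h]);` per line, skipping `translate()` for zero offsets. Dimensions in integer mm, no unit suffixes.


translate([0, 0, 700]) cube([1521, 733, 39]);
translate([57, 57, 0]) cube([88, 88, 700]);
translate([1376, 57, 0]) cube([88, 88, 700]);
translate([57, 588, 0]) cube([88, 88, 700]);
translate([1376, 588, 0]) cube([88, 88, 700]);


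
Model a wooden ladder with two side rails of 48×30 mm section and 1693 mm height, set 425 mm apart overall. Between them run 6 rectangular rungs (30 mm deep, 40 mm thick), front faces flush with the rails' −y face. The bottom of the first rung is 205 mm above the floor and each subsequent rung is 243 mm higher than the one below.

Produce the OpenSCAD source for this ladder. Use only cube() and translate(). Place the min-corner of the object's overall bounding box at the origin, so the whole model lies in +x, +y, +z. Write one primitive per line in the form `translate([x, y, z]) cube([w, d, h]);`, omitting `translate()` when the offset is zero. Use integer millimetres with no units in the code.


cube([48, 30, 1693]);
translate([377, 0, 0]) cube([48, 30, 1693]);
translate([48, 0, 205]) cube([329, 30, 40]);
translate([48, 0, 448]) cube([329, 30, 40]);
translate([48, 0, 691]) cube([329, 30, 40]);
translate([48, 0, 934]) cube([329, 30, 40]);
translate([48, 0, 1177]) cube([329, 30, 40]);
translate([48, 0, 1420]) cube([329, 30, 40]);


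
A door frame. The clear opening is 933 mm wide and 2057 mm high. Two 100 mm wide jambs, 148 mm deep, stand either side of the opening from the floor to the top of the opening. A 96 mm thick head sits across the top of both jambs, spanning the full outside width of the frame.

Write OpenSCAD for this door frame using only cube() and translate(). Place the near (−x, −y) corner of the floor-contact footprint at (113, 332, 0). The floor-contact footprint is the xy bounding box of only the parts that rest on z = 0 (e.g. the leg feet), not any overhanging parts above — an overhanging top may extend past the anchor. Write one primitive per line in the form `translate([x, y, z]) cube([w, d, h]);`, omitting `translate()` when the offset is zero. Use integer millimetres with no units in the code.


translate([113, 332, 0]) cube([100, 148, 2057]);
translate([1146, 332, 0]) cube([100, 148, 2057]);
translate([113, 332, 2057]) cube([1133, 148, 96]);


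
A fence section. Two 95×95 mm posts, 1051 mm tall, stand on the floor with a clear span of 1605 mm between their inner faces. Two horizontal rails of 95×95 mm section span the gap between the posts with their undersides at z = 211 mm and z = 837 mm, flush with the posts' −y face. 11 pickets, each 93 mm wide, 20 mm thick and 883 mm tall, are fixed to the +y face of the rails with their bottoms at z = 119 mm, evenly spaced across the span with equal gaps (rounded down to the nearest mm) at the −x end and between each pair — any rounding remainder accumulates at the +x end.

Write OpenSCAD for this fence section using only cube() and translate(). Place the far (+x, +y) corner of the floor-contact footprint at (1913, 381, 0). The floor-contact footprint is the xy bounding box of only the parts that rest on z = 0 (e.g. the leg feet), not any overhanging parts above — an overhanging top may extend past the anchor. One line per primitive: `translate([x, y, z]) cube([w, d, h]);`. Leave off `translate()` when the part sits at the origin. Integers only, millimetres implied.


translate([118, 286, 0]) cube([95, 95, 1051]);
translate([1818, 286, 0]) cube([95, 95, 1051]);
translate([213, 286, 211]) cube([1605, 95, 95]);
translate([213, 286, 837]) cube([1605, 95, 95]);
translate([261, 381, 119]) cube([93, 20, 883]);
translate([402, 381, 119]) cube([93, 20, 883]);
translate([543, 381, 119]) cube([93, 20, 883]);
translate([684, 381, 119]) cube([93, 20, 883]);
translate([825, 381, 119]) cube([93, 20, 883]);
translate([966, 381, 119]) cube([93, 20, 883]);
translate([1107, 381, 119]) cube([93, 20, 883]);
translate([1248, 381, 119]) cube([93, 20, 883]);
translate([1389, 381, 119]) cube([93, 20, 883]);
translate([1530, 381, 119]) cube([93, 20, 883]);
translate([1671, 381, 119]) cube([93, 20, 883]);


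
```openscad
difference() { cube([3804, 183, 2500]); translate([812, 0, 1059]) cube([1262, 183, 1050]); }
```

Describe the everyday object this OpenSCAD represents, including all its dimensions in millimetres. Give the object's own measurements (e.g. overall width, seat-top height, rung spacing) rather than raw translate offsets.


A wall 3804 mm long (x), 183 mm thick (y), 2500 mm tall, with a rectangular window opening cut through it. The opening is 1262 mm wide and 1050 mm tall; its sill is at z = 1059 mm and its near (−x) edge is 812 mm from the wall's −x end. The opening passes through the full wall thickness.


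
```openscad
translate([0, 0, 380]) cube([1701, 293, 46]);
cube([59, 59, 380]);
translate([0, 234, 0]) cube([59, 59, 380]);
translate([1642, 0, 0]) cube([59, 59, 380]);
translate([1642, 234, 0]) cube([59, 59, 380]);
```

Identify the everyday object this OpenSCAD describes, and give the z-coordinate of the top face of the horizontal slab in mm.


A bench. The seat-top height is 426 mm.

A long slab on four corner posts — a bench. The slab sits at z = 380 with thickness 46, so the top is 380 + 46 = 426 mm.


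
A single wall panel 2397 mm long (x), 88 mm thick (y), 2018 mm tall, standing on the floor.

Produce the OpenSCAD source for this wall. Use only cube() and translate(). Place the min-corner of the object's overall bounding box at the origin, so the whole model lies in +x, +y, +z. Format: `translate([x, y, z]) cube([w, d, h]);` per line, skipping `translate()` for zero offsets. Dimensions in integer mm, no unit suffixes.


cube([2397, 88, 2018]);


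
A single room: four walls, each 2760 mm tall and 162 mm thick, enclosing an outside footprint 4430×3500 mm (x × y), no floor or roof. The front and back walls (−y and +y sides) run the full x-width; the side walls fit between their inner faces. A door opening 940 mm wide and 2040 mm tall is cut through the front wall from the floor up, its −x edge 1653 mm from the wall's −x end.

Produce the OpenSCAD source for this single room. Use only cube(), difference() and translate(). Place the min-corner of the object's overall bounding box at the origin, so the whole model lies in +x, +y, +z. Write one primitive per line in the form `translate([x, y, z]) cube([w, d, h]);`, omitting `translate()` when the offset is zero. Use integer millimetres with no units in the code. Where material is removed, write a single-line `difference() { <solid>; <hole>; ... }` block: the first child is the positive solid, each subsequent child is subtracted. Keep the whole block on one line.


difference() { cube([4430, 162, 2760]); translate([1653, 0, 0]) cube([940, 162, 2040]); }
translate([0, 3338, 0]) cube([4430, 162, 2760]);
translate([0, 162, 0]) cube([162, 3176, 2760]);
translate([4268, 162, 0]) cube([162, 3176, 2760]);


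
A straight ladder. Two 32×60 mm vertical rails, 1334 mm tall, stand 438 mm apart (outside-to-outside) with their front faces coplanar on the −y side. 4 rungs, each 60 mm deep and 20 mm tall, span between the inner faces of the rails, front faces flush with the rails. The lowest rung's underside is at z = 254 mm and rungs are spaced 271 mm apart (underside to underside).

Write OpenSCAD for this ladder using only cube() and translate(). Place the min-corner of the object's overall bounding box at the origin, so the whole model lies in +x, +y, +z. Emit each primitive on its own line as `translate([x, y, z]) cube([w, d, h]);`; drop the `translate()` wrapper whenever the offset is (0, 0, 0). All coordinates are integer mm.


// rung span = 438 - 2*32 = 374
// rung[k] z = 254 + k*271
cube([32, 60, 1334]);
translate([406, 0, 0]) cube([32, 60, 1334]);
translate([32, 0, 254]) cube([374, 60, 20]);
translate([32, 0, 525]) cube([374, 60, 20]);
translate([32, 0, 796]) cube([374, 60, 20]);
translate([32, 0, 1067]) cube([374, 60, 20]);


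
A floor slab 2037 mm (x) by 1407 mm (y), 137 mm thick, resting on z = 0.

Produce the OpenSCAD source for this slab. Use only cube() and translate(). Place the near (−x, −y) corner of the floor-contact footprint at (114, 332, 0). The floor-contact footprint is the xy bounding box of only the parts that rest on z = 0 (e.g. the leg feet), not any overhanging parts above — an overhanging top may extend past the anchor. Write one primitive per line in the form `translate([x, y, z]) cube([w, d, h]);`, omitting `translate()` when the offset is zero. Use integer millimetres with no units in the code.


translate([114, 332, 0]) cube([2037, 1407, 137]);


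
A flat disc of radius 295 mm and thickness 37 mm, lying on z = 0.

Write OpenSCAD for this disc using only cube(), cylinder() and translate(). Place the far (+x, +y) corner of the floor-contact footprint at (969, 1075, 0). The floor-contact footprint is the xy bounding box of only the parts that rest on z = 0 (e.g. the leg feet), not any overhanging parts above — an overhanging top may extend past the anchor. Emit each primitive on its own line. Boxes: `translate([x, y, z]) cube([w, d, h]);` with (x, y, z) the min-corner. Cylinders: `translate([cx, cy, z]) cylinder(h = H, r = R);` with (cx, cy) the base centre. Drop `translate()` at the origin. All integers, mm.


translate([674, 780, 0]) cylinder(h = 37, r = 295);


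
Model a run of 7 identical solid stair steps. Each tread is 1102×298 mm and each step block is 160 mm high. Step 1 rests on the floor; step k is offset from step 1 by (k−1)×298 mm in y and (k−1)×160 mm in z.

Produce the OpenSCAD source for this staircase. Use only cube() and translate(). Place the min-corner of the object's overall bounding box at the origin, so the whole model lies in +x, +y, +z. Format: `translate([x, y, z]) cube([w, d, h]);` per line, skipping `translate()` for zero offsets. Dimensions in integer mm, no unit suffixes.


cube([1102, 298, 160]);
translate([0, 298, 160]) cube([1102, 298, 160]);
translate([0, 596, 320]) cube([1102, 298, 160]);
translate([0, 894, 480]) cube([1102, 298, 160]);
translate([0, 1192, 640]) cube([1102, 298, 160]);
translate([0, 1490, 800]) cube([1102, 298, 160]);
translate([0, 1788, 960]) cube([1102, 298, 160]);


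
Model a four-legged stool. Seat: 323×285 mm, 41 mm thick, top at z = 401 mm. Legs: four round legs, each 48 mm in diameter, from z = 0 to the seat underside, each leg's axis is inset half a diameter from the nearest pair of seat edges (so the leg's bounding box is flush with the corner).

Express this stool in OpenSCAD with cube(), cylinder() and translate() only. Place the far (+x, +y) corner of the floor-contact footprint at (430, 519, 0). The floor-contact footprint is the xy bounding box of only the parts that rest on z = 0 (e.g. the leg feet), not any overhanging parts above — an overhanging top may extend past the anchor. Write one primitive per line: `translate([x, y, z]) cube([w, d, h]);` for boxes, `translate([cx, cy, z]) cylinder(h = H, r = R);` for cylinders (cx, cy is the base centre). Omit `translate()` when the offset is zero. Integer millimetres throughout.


// leg_h = 401 - 41 = 360
translate([107, 234, 360]) cube([323, 285, 41]);
translate([131, 258, 0]) cylinder(h = 360, r = 24);
translate([406, 258, 0]) cylinder(h = 360, r = 24);
translate([131, 495, 0]) cylinder(h = 360, r = 24);
translate([406, 495, 0]) cylinder(h = 360, r = 24);


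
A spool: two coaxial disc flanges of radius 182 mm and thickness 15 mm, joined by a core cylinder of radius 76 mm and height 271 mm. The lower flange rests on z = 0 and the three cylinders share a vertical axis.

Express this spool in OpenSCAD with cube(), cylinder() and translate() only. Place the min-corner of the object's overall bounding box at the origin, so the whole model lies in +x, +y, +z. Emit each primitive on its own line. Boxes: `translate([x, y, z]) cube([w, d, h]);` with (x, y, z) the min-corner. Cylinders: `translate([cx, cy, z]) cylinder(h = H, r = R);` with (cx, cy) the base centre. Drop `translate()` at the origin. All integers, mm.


translate([182, 182, 0]) cylinder(h = 15, r = 182);
translate([182, 182, 15]) cylinder(h = 271, r = 76);
translate([182, 182, 286]) cylinder(h = 15, r = 182);


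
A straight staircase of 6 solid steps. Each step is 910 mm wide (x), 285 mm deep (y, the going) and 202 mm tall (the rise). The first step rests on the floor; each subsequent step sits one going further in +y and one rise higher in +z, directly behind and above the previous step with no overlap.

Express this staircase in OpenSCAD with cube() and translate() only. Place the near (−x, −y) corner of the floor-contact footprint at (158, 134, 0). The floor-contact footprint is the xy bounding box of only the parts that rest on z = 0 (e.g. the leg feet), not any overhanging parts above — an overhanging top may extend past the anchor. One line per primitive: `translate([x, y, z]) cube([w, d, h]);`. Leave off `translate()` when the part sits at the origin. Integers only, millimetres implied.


translate([158, 134, 0]) cube([910, 285, 202]);
translate([158, 419, 202]) cube([910, 285, 202]);
translate([158, 704, 404]) cube([910, 285, 202]);
translate([158, 989, 606]) cube([910, 285, 202]);
translate([158, 1274, 808]) cube([910, 285, 202]);
translate([158, 1559, 1010]) cube([910, 285, 202]);


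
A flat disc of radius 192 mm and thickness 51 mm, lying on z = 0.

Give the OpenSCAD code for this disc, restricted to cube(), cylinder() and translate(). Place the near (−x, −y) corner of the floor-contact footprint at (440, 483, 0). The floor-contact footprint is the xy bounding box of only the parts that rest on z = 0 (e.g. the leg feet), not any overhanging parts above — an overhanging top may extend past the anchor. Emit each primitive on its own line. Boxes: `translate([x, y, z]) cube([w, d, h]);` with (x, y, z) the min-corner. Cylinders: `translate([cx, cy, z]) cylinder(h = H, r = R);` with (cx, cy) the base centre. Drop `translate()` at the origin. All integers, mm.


translate([632, 675, 0]) cylinder(h = 51, r = 192);


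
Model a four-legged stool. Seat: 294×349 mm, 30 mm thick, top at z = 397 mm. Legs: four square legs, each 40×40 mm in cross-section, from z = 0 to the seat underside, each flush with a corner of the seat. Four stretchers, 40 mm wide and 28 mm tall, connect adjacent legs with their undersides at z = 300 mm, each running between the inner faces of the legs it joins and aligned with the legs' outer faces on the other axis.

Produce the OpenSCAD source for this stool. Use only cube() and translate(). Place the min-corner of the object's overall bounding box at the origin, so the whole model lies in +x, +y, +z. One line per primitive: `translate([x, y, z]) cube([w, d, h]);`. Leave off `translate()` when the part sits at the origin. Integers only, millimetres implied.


translate([0, 0, 367]) cube([294, 349, 30]);
cube([40, 40, 367]);
translate([254, 0, 0]) cube([40, 40, 367]);
translate([0, 309, 0]) cube([40, 40, 367]);
translate([254, 309, 0]) cube([40, 40, 367]);
translate([40, 0, 300]) cube([214, 40, 28]);
translate([40, 309, 300]) cube([214, 40, 28]);
translate([0, 40, 300]) cube([40, 269, 28]);
translate([254, 40, 300]) cube([40, 269, 28]);


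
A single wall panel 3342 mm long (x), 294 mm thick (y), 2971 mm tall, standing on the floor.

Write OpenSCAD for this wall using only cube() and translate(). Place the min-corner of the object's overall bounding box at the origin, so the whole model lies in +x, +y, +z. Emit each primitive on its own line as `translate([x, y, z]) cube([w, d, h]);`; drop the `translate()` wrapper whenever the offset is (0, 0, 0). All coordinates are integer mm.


cube([3342, 294, 2971]);


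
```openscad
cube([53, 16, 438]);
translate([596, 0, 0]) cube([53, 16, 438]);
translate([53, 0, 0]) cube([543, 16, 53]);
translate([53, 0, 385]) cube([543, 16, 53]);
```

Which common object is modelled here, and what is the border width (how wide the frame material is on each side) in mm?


A picture frame. The border width is 53 mm.

Four thin pieces enclosing a rectangular opening — a picture frame. The two full-height stiles are 438 mm tall; the top rail sits at z = 385 and is 53 mm tall, so the border above the opening is 438 − 385 = 53 mm, matching the stile x-width.


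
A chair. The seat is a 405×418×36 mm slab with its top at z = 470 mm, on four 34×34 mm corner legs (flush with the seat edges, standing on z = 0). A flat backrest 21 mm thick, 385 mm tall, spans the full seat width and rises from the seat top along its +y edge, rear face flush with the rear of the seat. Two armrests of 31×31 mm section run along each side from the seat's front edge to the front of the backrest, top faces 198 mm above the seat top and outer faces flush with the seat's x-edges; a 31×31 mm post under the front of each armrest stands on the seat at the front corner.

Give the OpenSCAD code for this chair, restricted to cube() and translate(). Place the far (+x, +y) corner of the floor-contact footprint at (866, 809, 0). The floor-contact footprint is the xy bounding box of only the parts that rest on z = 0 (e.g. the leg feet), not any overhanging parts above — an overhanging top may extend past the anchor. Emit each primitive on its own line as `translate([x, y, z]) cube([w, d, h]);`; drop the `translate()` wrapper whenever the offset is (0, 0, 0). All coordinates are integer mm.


// leg_h = 470 - 36 = 434
// arm post h = 198 - 31 = 167
translate([461, 391, 434]) cube([405, 418, 36]);
translate([461, 391, 0]) cube([34, 34, 434]);
translate([832, 391, 0]) cube([34, 34, 434]);
translate([461, 775, 0]) cube([34, 34, 434]);
translate([832, 775, 0]) cube([34, 34, 434]);
translate([461, 788, 470]) cube([405, 21, 385]);
translate([461, 391, 637]) cube([31, 397, 31]);
translate([835, 391, 637]) cube([31, 397, 31]);
translate([461, 391, 470]) cube([31, 31, 167]);
translate([835, 391, 470]) cube([31, 31, 167]);


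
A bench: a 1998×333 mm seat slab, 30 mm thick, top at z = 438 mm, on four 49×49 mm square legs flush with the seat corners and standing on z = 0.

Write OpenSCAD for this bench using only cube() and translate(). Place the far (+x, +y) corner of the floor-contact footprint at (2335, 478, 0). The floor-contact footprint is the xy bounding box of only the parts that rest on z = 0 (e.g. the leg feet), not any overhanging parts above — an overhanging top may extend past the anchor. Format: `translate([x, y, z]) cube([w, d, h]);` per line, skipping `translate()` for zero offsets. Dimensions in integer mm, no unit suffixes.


// leg_h = 438 − 30 = 408
translate([337, 145, 408]) cube([1998, 333, 30]);
translate([337, 145, 0]) cube([49, 49, 408]);
translate([337, 429, 0]) cube([49, 49, 408]);
translate([2286, 145, 0]) cube([49, 49, 408]);
translate([2286, 429, 0]) cube([49, 49, 408]);


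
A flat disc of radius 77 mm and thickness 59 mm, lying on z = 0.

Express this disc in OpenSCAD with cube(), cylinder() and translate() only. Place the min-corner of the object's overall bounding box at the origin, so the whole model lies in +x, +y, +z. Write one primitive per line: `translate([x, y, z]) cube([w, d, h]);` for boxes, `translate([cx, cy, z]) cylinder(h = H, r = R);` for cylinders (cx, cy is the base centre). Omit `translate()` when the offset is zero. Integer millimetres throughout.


translate([77, 77, 0]) cylinder(h = 59, r = 77);


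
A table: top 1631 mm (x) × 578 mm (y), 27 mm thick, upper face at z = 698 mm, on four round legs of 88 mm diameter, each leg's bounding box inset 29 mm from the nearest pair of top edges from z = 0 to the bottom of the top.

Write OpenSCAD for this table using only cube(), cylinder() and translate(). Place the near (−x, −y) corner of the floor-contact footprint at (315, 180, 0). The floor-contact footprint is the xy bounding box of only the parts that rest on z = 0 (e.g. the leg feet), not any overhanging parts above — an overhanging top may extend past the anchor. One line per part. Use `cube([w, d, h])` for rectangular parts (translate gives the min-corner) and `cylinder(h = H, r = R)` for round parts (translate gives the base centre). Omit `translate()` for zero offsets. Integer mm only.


translate([286, 151, 671]) cube([1631, 578, 27]);
translate([359, 224, 0]) cylinder(h = 671, r = 44);
translate([1844, 224, 0]) cylinder(h = 671, r = 44);
translate([359, 656, 0]) cylinder(h = 671, r = 44);
translate([1844, 656, 0]) cylinder(h = 671, r = 44);


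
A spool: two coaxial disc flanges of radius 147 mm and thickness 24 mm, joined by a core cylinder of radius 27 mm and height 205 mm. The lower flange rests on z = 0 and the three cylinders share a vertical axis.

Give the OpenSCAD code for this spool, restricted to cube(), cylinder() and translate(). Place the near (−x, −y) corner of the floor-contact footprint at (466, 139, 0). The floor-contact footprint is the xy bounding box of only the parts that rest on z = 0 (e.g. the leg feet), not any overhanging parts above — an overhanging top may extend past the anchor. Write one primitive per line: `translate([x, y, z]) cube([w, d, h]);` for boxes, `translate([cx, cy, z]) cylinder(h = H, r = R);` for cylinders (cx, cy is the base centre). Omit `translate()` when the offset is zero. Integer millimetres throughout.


translate([613, 286, 0]) cylinder(h = 24, r = 147);
translate([613, 286, 24]) cylinder(h = 205, r = 27);
translate([613, 286, 229]) cylinder(h = 24, r = 147);


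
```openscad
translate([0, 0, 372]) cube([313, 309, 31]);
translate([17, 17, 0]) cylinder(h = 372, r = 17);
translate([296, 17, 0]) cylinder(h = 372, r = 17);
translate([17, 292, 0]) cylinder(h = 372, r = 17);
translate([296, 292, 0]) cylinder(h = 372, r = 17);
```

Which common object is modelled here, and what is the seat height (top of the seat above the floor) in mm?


A stool. The seat height is 403 mm.

A 313×309×31 slab at z = 372 on four corner cylinders — a stool. The seat top is 372 + 31 = 403 mm.


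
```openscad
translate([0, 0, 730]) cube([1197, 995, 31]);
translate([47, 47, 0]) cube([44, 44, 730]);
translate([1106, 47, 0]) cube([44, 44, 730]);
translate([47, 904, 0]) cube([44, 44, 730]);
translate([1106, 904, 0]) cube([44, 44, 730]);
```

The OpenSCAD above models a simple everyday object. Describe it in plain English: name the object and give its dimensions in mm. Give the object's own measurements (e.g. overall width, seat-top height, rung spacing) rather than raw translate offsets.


A rectangular dining table. The top is 1197×995×31 mm with its upper surface at z = 761 mm. It stands on four 44×44 mm square legs, each inset 47 mm from the nearest pair of top edges, running from the floor to the underside of the top.


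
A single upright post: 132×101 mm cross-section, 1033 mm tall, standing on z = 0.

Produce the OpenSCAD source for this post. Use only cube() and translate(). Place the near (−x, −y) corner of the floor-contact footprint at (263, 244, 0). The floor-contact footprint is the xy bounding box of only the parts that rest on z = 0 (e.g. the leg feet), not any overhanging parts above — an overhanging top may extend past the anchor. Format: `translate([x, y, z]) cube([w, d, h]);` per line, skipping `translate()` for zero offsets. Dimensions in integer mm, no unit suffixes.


translate([263, 244, 0]) cube([132, 101, 1033]);


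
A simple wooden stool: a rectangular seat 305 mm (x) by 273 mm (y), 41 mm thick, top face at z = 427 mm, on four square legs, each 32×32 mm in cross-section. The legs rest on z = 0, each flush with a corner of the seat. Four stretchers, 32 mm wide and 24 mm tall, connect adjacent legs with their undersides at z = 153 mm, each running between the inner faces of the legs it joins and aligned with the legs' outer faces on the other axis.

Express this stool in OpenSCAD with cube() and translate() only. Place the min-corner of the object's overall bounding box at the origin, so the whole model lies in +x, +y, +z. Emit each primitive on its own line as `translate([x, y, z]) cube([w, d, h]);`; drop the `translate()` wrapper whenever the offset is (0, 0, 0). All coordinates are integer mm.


// leg_h = 427 - 41 = 386
// stretcher span = 305 - 2*32 = 241
translate([0, 0, 386]) cube([305, 273, 41]);
cube([32, 32, 386]);
translate([273, 0, 0]) cube([32, 32, 386]);
translate([0, 241, 0]) cube([32, 32, 386]);
translate([273, 241, 0]) cube([32, 32, 386]);
translate([32, 0, 153]) cube([241, 32, 24]);
translate([32, 241, 153]) cube([241, 32, 24]);
translate([0, 32, 153]) cube([32, 209, 24]);
translate([273, 32, 153]) cube([32, 209, 24]);


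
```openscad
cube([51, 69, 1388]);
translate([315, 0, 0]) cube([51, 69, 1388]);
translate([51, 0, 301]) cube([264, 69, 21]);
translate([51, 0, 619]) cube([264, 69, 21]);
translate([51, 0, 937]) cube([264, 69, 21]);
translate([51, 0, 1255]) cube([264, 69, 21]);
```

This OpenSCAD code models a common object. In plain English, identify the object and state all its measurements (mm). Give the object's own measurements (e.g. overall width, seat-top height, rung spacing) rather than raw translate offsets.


A straight ladder. Two 51×69 mm vertical rails, 1388 mm tall, stand 366 mm apart (outside-to-outside) with their front faces coplanar on the −y side. 4 rungs, each 69 mm deep and 21 mm tall, span between the inner faces of the rails, front faces flush with the rails. The lowest rung's underside is at z = 301 mm and rungs are spaced 318 mm apart (underside to underside).


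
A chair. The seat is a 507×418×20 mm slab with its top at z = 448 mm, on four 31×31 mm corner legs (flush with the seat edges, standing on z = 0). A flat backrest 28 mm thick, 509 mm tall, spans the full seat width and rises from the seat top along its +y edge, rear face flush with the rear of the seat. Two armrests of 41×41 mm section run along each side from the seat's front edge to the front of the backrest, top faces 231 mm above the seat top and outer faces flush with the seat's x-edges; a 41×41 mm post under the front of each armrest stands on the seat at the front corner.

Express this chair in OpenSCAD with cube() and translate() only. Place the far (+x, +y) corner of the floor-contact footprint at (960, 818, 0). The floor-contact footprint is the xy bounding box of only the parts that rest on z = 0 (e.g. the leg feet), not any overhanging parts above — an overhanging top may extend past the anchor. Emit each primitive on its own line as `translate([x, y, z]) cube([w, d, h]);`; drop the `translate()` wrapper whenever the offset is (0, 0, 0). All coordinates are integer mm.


translate([453, 400, 428]) cube([507, 418, 20]);
translate([453, 400, 0]) cube([31, 31, 428]);
translate([929, 400, 0]) cube([31, 31, 428]);
translate([453, 787, 0]) cube([31, 31, 428]);
translate([929, 787, 0]) cube([31, 31, 428]);
translate([453, 790, 448]) cube([507, 28, 509]);
translate([453, 400, 638]) cube([41, 390, 41]);
translate([919, 400, 638]) cube([41, 390, 41]);
translate([453, 400, 448]) cube([41, 41, 190]);
translate([919, 400, 448]) cube([41, 41, 190]);


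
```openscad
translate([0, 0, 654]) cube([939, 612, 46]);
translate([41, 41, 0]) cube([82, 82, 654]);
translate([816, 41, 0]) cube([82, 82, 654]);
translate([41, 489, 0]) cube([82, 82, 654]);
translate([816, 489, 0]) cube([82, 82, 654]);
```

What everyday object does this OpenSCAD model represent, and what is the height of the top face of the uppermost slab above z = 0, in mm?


A table. The table height is 700 mm.

A 939×612×46 slab sits at z = 654 on four 82 mm square posts — a table. The top surface is at 654 + 46 = 700 mm.


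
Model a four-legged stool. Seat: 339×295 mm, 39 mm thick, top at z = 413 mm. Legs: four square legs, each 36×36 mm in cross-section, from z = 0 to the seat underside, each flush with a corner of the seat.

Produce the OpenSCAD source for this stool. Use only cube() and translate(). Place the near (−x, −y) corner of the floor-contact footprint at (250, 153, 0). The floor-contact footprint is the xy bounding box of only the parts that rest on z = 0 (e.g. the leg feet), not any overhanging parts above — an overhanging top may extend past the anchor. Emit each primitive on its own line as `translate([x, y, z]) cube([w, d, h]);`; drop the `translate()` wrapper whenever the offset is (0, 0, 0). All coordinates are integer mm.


// leg_h = 413 - 39 = 374
translate([250, 153, 374]) cube([339, 295, 39]);
translate([250, 153, 0]) cube([36, 36, 374]);
translate([553, 153, 0]) cube([36, 36, 374]);
translate([250, 412, 0]) cube([36, 36, 374]);
translate([553, 412, 0]) cube([36, 36, 374]);


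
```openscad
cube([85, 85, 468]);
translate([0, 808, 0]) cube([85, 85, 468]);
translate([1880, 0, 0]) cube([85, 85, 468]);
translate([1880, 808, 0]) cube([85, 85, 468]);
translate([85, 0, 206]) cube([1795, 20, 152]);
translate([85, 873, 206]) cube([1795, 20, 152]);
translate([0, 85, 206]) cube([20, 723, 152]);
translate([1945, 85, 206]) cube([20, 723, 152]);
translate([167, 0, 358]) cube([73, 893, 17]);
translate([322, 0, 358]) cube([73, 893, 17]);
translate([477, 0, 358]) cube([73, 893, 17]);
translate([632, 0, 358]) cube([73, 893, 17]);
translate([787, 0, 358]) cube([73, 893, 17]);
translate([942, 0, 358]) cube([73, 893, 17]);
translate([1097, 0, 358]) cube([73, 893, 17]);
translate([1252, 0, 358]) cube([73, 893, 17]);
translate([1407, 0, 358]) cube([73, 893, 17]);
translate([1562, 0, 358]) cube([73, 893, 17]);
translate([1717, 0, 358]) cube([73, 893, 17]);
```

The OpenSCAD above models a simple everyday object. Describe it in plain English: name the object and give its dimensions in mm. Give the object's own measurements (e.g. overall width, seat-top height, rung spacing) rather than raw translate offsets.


A bed frame 1965 mm long (x) by 893 mm wide (y). Four 85×85 mm corner posts, 468 mm tall, at the corners of the footprint. Four rails of 20 mm thickness and 152 mm height run between adjacent posts with their undersides at z = 206 mm, their outer faces flush with the outside of the frame (the two x-running rails run between the posts' inner faces; the two y-running rails run between the posts' inner faces). 11 slats, each 73 mm wide (x) and 17 mm thick, lie across the top of the two x-running rails, running the full 893 mm width of the frame in y; along x they sit between the end posts with a 82 mm gap after the −x posts and between neighbouring slats, leaving 90 mm before the +x posts.


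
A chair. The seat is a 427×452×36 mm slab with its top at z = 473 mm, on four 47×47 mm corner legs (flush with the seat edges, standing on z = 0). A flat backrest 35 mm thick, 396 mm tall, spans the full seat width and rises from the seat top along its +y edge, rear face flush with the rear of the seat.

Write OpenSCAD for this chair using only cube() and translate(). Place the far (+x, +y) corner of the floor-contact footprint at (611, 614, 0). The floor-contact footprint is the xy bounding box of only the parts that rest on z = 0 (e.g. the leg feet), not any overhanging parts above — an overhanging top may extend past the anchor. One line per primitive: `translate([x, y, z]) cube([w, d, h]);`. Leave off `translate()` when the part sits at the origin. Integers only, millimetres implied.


// leg_h = 473 - 36 = 437
translate([184, 162, 437]) cube([427, 452, 36]);
translate([184, 162, 0]) cube([47, 47, 437]);
translate([564, 162, 0]) cube([47, 47, 437]);
translate([184, 567, 0]) cube([47, 47, 437]);
translate([564, 567, 0]) cube([47, 47, 437]);
translate([184, 579, 473]) cube([427, 35, 396]);


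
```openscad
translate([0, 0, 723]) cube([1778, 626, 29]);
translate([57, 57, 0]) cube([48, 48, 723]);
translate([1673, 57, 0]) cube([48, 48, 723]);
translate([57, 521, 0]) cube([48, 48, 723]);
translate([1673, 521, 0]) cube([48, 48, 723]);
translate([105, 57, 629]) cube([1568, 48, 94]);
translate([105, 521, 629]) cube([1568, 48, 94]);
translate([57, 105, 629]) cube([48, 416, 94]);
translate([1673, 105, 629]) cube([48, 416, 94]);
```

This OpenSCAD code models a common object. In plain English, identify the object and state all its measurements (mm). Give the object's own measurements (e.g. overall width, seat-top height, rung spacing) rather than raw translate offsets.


A table: top 1778 mm (x) × 626 mm (y), 29 mm thick, upper face at z = 752 mm, on four 48×48 mm square legs, each inset 57 mm from the nearest pair of top edges from z = 0 to the bottom of the top. Four apron rails, 48 mm thick and 94 mm tall, run between adjacent legs with their top edges flush with the underside of the top and their outer faces flush with the legs' outer faces.


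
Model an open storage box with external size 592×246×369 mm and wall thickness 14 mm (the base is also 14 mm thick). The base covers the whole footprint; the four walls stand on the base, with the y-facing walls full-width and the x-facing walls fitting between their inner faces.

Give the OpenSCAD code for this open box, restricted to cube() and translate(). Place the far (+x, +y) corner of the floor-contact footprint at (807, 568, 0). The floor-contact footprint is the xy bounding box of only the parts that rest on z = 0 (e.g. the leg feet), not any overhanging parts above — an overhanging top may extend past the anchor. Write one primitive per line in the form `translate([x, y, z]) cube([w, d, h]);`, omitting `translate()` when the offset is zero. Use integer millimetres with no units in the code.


translate([215, 322, 0]) cube([592, 246, 14]);
translate([215, 322, 14]) cube([592, 14, 355]);
translate([215, 554, 14]) cube([592, 14, 355]);
translate([215, 336, 14]) cube([14, 218, 355]);
translate([793, 336, 14]) cube([14, 218, 355]);


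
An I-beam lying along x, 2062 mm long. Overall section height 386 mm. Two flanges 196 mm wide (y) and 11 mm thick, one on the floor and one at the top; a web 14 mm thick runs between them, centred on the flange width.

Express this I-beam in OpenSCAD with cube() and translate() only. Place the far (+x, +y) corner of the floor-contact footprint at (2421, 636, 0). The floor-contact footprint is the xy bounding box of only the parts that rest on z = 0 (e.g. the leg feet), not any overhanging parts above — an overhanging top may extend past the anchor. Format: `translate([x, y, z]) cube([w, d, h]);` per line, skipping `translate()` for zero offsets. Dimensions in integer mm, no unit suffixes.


translate([359, 440, 0]) cube([2062, 196, 11]);
translate([359, 531, 11]) cube([2062, 14, 364]);
translate([359, 440, 375]) cube([2062, 196, 11]);


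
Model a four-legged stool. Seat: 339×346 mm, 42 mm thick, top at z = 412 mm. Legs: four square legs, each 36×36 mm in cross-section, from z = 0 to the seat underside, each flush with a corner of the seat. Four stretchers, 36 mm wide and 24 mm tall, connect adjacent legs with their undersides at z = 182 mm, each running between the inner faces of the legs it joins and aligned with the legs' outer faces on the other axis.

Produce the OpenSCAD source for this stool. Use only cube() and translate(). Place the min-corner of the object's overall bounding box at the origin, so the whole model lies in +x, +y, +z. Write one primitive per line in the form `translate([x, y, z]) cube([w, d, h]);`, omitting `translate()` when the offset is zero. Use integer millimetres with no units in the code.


translate([0, 0, 370]) cube([339, 346, 42]);
cube([36, 36, 370]);
translate([303, 0, 0]) cube([36, 36, 370]);
translate([0, 310, 0]) cube([36, 36, 370]);
translate([303, 310, 0]) cube([36, 36, 370]);
translate([36, 0, 182]) cube([267, 36, 24]);
translate([36, 310, 182]) cube([267, 36, 24]);
translate([0, 36, 182]) cube([36, 274, 24]);
translate([303, 36, 182]) cube([36, 274, 24]);


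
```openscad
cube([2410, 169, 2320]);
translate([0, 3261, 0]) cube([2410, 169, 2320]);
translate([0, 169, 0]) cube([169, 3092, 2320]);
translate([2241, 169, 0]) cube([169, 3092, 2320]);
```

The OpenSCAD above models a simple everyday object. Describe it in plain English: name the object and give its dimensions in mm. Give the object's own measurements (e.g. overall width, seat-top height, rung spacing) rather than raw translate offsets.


The wall frame of a small rectangular building: four walls, each 2320 mm tall and 169 mm thick, enclosing a footprint 2410 mm (x) by 3430 mm (y) outside-to-outside, with no floor or roof. The front and back walls (the −y and +y sides) span the full width; the two side walls fit between them.


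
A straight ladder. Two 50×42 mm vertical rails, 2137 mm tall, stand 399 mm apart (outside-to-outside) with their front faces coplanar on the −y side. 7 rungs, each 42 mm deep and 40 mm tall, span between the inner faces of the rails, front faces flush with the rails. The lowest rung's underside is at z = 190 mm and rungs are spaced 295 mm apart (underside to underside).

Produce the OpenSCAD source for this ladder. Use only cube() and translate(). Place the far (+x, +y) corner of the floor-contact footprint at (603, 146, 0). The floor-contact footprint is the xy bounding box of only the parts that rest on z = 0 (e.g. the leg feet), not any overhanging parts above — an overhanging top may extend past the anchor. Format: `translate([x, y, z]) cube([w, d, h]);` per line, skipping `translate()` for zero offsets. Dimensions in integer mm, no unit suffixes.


translate([204, 104, 0]) cube([50, 42, 2137]);
translate([553, 104, 0]) cube([50, 42, 2137]);
translate([254, 104, 190]) cube([299, 42, 40]);
translate([254, 104, 485]) cube([299, 42, 40]);
translate([254, 104, 780]) cube([299, 42, 40]);
translate([254, 104, 1075]) cube([299, 42, 40]);
translate([254, 104, 1370]) cube([299, 42, 40]);
translate([254, 104, 1665]) cube([299, 42, 40]);
translate([254, 104, 1960]) cube([299, 42, 40]);


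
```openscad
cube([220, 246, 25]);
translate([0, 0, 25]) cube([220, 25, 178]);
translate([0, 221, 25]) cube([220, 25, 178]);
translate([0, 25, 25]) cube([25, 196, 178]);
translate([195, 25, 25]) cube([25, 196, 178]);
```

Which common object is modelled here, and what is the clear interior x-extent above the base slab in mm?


An open box. The internal width is 170 mm.

A 220×246 base slab with four walls standing on it — an open box. The base is 220 mm wide and the walls are 25 mm thick, so the internal width is 220 − 2 × 25 = 170 mm.


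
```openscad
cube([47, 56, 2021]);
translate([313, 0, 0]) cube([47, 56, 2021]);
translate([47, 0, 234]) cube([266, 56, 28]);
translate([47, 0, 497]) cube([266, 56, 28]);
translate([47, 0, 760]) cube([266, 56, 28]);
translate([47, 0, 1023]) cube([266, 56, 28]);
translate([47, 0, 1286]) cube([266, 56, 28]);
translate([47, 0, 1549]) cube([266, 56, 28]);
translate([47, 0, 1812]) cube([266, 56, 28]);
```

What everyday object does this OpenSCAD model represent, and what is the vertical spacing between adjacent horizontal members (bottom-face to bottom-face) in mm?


A ladder. The rung spacing is 263 mm.

Two tall 47×56 posts with 7 short bars between them — a ladder. Adjacent rungs sit at z = 234 and z = 497, so the spacing is 497 − 234 = 263 mm.
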